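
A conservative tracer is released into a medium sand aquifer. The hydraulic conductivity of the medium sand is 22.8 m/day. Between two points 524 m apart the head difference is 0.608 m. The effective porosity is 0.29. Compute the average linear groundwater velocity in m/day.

0.0912

Hydraulic gradient i = Δh / L = 0.608 / 524 = 0.001160.
Darcy flux q = K · i = 22.80 × 0.001160 = 0.02645 m/day.
Seepage velocity v = q / n_e = 0.02645 / 0.29 = 0.09122 m/day.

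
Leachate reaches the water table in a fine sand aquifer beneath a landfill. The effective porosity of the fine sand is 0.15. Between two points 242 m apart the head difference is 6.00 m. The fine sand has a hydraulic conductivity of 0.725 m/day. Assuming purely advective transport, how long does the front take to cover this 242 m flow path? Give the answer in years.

Hydraulic gradient i = Δh / L = 6.00 / 242 = 0.02479.
Darcy flux q = K · i = 0.7250 × 0.02479 = 0.01798 m/day.
Seepage velocity v = q / n_e = 0.01798 / 0.15 = 0.1198 m/day.
Travel time t = L / v = 242 / 0.1198 = 2019 days = 5.529 years.

5.53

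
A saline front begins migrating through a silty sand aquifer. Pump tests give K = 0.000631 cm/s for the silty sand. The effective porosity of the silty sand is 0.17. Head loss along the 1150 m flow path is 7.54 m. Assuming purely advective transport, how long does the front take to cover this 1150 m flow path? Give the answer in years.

150

Convert K: 0.000631 cm/s × 864 = 0.5452 m/day.
Hydraulic gradient i = Δh / L = 7.54 / 1150 = 0.006557.
Darcy flux q = K · i = 0.5452 × 0.006557 = 0.003575 m/day.
Seepage velocity v = q / n_e = 0.003575 / 0.17 = 0.02103 m/day.
Travel time t = L / v = 1150 / 0.02103 = 54693 days = 149.7 years.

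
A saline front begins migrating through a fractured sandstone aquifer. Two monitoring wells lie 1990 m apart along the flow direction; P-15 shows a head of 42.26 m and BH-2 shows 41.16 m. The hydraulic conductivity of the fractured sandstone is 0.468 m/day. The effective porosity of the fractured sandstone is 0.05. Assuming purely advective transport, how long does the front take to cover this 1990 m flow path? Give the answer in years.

1050

Hydraulic gradient i = (42.26 − 41.16) / 1990 = 1.1 / 1990 = 0.0005528.
Darcy flux q = K · i = 0.4680 × 0.0005528 = 0.0002587 m/day.
Seepage velocity v = q / n_e = 0.0002587 / 0.05 = 0.005174 m/day.
Travel time t = L / v = 1990 / 0.005174 = 3.846e+05 days = 1053 years.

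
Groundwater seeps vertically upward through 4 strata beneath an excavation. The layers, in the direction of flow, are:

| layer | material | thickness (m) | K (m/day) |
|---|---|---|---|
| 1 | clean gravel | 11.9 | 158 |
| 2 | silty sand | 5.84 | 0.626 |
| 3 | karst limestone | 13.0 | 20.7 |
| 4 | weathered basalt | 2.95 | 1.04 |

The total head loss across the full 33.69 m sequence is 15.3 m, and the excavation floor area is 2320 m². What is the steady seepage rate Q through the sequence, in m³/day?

Flow is perpendicular to layering, so the layers act in series and the equivalent K is the thickness-weighted harmonic mean.
Total thickness L = 11.9 + 5.84 + 13.0 + 2.95 = 33.69 m.
Σ(b_i/K_i) = 11.9/158 + 5.84/0.626 + 13.0/20.7 + 2.95/1.04 = 12.87 d.
K_eq = L / Σ(b_i/K_i) = 33.69 / 12.87 = 2.618 m/day.
Q = K_eq · A · (Δh/L) = 2.618 × 2320 × (15.3/33.69) = 2758 m³/day.

2760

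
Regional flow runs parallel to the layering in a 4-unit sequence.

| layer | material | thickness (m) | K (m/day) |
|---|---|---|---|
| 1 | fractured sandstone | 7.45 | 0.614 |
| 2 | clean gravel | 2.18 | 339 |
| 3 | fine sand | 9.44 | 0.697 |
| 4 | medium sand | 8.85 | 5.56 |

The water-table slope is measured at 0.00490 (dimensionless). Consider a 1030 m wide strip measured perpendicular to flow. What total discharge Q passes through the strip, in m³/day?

Flow is parallel to layering, so each bed carries its own Darcy discharge and the transmissivities add.
Σ(K_i·b_i) = 0.614×7.45 + 339×2.18 + 0.697×9.44 + 5.56×8.85 = 799.4 m²/day.
Hydraulic gradient i = 0.00490.
Q = Σ(K_i·b_i) · W · i = 799.4 × 1030 × 0.004900 = 4034 m³/day.

4030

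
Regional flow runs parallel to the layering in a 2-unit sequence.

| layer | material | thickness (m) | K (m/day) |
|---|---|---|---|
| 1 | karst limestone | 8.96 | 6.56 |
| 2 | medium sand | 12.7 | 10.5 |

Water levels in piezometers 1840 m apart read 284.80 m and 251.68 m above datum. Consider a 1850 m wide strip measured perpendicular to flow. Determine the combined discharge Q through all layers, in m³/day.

6400

Flow is parallel to layering, so each bed carries its own Darcy discharge and the transmissivities add.
Σ(K_i·b_i) = 6.56×8.96 + 10.5×12.7 = 192.1 m²/day.
Hydraulic gradient i = (284.80 − 251.68) / 1840 = 33.12 / 1840 = 0.01800.
Q = Σ(K_i·b_i) · W · i = 192.1 × 1850 × 0.01800 = 6398 m³/day.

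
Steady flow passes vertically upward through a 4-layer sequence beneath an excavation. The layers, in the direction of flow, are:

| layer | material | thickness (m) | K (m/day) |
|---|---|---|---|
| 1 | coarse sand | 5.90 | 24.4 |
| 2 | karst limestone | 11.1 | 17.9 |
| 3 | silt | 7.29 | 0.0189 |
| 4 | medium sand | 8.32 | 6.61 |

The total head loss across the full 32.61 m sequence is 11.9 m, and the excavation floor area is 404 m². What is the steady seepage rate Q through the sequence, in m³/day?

Flow is perpendicular to layering, so the layers act in series and the equivalent K is the thickness-weighted harmonic mean.
Total thickness L = 5.90 + 11.1 + 7.29 + 8.32 = 32.61 m.
Σ(b_i/K_i) = 5.90/24.4 + 11.1/17.9 + 7.29/0.0189 + 8.32/6.61 = 387.8 d.
K_eq = L / Σ(b_i/K_i) = 32.61 / 387.8 = 0.08408 m/day.
Q = K_eq · A · (Δh/L) = 0.08408 × 404 × (11.9/32.61) = 12.40 m³/day.

12.4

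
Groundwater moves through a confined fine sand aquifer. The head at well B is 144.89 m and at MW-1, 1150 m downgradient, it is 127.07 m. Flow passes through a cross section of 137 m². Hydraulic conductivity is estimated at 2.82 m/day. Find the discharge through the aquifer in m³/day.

5.99

Hydraulic gradient i = (144.89 − 127.07) / 1150 = 17.82 / 1150 = 0.01550.
Darcy's law: Q = K · A · i = 2.820 × 137.0 × 0.01550 = 5.987 m³/day.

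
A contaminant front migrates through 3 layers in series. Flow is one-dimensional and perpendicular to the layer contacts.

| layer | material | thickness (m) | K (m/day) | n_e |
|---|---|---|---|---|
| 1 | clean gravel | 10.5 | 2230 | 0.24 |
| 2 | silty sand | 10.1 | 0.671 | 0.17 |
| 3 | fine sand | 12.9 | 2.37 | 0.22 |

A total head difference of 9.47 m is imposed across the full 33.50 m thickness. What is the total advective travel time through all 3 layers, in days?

With flow normal to the layers, continuity requires the same specific discharge q through every layer.
Σ(b_i/K_i) = 10.5/2230 + 10.1/0.671 + 12.9/2.37 = 20.50 d.
q = Δh / Σ(b_i/K_i) = 9.47 / 20.50 = 0.4620 m/day.
In each layer the seepage velocity is v_i = q/n_i, so the layer transit time is t_i = b_i·n_i / q:
  layer 1 (clean gravel): t_1 = 10.5 × 0.24 / 0.4620 = 5.455 d
  layer 2 (silty sand): t_2 = 10.1 × 0.17 / 0.4620 = 3.717 d
  layer 3 (fine sand): t_3 = 12.9 × 0.22 / 0.4620 = 6.143 d
Total t = Σ t_i = 15.32 days.

15.3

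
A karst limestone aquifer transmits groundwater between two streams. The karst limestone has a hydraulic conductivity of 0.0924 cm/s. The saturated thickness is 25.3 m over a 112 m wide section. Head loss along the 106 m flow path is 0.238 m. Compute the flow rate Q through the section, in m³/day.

508

Convert K: 0.0924 cm/s × 864 = 79.83 m/day.
Cross-sectional area A = 112 × 25.3 = 2834 m².
Hydraulic gradient i = Δh / L = 0.238 / 106 = 0.002245.
Darcy's law: Q = K · A · i = 79.83 × 2834 × 0.002245 = 507.9 m³/day.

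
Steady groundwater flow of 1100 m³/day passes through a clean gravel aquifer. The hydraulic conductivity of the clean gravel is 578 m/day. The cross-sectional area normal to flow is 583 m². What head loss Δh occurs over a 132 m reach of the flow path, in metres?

From Q = K·A·i, i = Q / (K·A) = 1100 / (578.0 × 583.0) = 0.003264.
Head loss Δh = i · L = 0.003264 × 132 = 0.4309 m.

0.431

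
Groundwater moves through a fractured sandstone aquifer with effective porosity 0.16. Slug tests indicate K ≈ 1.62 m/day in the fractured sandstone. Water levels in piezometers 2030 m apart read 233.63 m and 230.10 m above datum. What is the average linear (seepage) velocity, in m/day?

0.0176

Hydraulic gradient i = (233.63 − 230.10) / 2030 = 3.53 / 2030 = 0.001739.
Darcy flux q = K · i = 1.620 × 0.001739 = 0.002817 m/day.
Seepage velocity v = q / n_e = 0.002817 / 0.16 = 0.01761 m/day.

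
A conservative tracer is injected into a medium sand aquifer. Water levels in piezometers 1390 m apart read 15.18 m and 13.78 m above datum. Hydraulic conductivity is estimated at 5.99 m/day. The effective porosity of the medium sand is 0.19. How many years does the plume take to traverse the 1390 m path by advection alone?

Hydraulic gradient i = (15.18 − 13.78) / 1390 = 1.4 / 1390 = 0.001007.
Darcy flux q = K · i = 5.990 × 0.001007 = 0.006033 m/day.
Seepage velocity v = q / n_e = 0.006033 / 0.19 = 0.03175 m/day.
Travel time t = L / v = 1390 / 0.03175 = 43775 days = 119.9 years.

120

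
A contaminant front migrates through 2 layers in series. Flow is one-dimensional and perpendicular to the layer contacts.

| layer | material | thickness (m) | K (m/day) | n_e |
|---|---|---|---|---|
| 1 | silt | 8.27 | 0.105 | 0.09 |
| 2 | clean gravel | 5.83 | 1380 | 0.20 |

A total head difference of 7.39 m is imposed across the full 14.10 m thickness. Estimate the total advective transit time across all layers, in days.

With flow normal to the layers, continuity requires the same specific discharge q through every layer.
Σ(b_i/K_i) = 8.27/0.105 + 5.83/1380 = 78.77 d.
q = Δh / Σ(b_i/K_i) = 7.39 / 78.77 = 0.09382 m/day.
In each layer the seepage velocity is v_i = q/n_i, so the layer transit time is t_i = b_i·n_i / q:
  layer 1 (silt): t_1 = 8.27 × 0.09 / 0.09382 = 7.933 d
  layer 2 (clean gravel): t_2 = 5.83 × 0.20 / 0.09382 = 12.43 d
Total t = Σ t_i = 20.36 days.

20.4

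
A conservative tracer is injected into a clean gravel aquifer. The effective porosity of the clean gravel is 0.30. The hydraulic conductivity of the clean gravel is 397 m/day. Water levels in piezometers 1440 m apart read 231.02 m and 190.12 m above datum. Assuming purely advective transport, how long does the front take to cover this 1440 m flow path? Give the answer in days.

Hydraulic gradient i = (231.02 − 190.12) / 1440 = 40.9 / 1440 = 0.02840.
Darcy flux q = K · i = 397.0 × 0.02840 = 11.28 m/day.
Seepage velocity v = q / n_e = 11.28 / 0.30 = 37.59 m/day.
Travel time t = L / v = 1440 / 37.59 = 38.31 days.

38.3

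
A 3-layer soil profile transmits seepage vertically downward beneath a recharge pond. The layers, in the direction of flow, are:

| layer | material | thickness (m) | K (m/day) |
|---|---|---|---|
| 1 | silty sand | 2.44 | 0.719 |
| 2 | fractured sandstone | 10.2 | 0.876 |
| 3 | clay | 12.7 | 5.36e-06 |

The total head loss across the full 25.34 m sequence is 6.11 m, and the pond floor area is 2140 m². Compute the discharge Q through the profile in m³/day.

0.00552

Flow is perpendicular to layering, so the layers act in series and the equivalent K is the thickness-weighted harmonic mean.
Total thickness L = 2.44 + 10.2 + 12.7 = 25.34 m.
Σ(b_i/K_i) = 2.44/0.719 + 10.2/0.876 + 12.7/5.36e-06 = 2.369e+06 d.
K_eq = L / Σ(b_i/K_i) = 25.34 / 2.369e+06 = 1.069e-05 m/day.
Q = K_eq · A · (Δh/L) = 1.069e-05 × 2140 × (6.11/25.34) = 0.005518 m³/day.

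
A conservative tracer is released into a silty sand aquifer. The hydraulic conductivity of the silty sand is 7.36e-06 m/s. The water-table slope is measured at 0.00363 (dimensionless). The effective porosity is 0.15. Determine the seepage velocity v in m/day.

Convert K: 7.36e-06 m/s × 86400 = 0.6359 m/day.
Hydraulic gradient i = 0.00363.
Darcy flux q = K · i = 0.6359 × 0.003630 = 0.002308 m/day.
Seepage velocity v = q / n_e = 0.002308 / 0.15 = 0.01539 m/day.

0.0154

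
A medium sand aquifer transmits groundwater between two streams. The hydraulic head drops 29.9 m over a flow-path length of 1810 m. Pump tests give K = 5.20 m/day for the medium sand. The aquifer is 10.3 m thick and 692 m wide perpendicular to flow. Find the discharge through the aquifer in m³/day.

Cross-sectional area A = 692 × 10.3 = 7128 m².
Hydraulic gradient i = Δh / L = 29.9 / 1810 = 0.01652.
Darcy's law: Q = K · A · i = 5.200 × 7128 × 0.01652 = 612.3 m³/day.

612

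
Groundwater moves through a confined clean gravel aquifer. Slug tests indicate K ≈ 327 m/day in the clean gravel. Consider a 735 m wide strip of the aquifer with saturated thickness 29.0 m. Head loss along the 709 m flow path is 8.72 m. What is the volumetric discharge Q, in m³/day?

Cross-sectional area A = 735 × 29.0 = 21315 m².
Hydraulic gradient i = Δh / L = 8.72 / 709 = 0.01230.
Darcy's law: Q = K · A · i = 327.0 × 21315 × 0.01230 = 85724 m³/day.

85700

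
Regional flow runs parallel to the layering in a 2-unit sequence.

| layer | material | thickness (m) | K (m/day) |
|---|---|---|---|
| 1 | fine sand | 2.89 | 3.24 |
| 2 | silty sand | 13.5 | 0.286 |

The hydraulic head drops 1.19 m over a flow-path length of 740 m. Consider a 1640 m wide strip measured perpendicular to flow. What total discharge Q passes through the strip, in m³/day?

34.9

Flow is parallel to layering, so each bed carries its own Darcy discharge and the transmissivities add.
Σ(K_i·b_i) = 3.24×2.89 + 0.286×13.5 = 13.22 m²/day.
Hydraulic gradient i = Δh / L = 1.19 / 740 = 0.001608.
Q = Σ(K_i·b_i) · W · i = 13.22 × 1640 × 0.001608 = 34.88 m³/day.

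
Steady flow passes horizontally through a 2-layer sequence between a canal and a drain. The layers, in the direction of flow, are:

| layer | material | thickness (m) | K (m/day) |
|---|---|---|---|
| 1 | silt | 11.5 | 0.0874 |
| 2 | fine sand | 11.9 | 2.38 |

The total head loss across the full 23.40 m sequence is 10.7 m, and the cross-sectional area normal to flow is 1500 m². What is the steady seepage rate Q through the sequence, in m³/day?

Flow is perpendicular to layering, so the layers act in series and the equivalent K is the thickness-weighted harmonic mean.
Total thickness L = 11.5 + 11.9 = 23.40 m.
Σ(b_i/K_i) = 11.5/0.0874 + 11.9/2.38 = 136.6 d.
K_eq = L / Σ(b_i/K_i) = 23.40 / 136.6 = 0.1713 m/day.
Q = K_eq · A · (Δh/L) = 0.1713 × 1500 × (10.7/23.40) = 117.5 m³/day.

118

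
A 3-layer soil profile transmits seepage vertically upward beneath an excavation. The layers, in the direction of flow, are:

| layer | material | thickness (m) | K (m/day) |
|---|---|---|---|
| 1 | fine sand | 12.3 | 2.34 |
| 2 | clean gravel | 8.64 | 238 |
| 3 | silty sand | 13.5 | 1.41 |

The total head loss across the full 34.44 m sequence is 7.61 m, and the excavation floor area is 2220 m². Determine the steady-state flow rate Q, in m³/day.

1140

Flow is perpendicular to layering, so the layers act in series and the equivalent K is the thickness-weighted harmonic mean.
Total thickness L = 12.3 + 8.64 + 13.5 = 34.44 m.
Σ(b_i/K_i) = 12.3/2.34 + 8.64/238 + 13.5/1.41 = 14.87 d.
K_eq = L / Σ(b_i/K_i) = 34.44 / 14.87 = 2.317 m/day.
Q = K_eq · A · (Δh/L) = 2.317 × 2220 × (7.61/34.44) = 1136 m³/day.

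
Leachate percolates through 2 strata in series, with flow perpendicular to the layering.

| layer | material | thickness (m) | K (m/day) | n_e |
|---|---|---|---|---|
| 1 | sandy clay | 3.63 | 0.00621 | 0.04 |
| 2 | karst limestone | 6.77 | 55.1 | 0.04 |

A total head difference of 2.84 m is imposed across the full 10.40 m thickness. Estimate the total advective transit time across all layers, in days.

85.6

With flow normal to the layers, continuity requires the same specific discharge q through every layer.
Σ(b_i/K_i) = 3.63/0.00621 + 6.77/55.1 = 584.7 d.
q = Δh / Σ(b_i/K_i) = 2.84 / 584.7 = 0.004857 m/day.
In each layer the seepage velocity is v_i = q/n_i, so the layer transit time is t_i = b_i·n_i / q:
  layer 1 (sandy clay): t_1 = 3.63 × 0.04 / 0.004857 = 29.89 d
  layer 2 (karst limestone): t_2 = 6.77 × 0.04 / 0.004857 = 55.75 d
Total t = Σ t_i = 85.64 days.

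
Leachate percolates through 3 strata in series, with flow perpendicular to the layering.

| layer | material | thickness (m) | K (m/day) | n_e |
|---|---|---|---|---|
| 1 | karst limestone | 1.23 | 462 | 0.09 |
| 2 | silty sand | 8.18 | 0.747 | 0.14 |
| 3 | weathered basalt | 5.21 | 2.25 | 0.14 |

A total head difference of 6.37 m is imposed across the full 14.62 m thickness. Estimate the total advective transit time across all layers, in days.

With flow normal to the layers, continuity requires the same specific discharge q through every layer.
Σ(b_i/K_i) = 1.23/462 + 8.18/0.747 + 5.21/2.25 = 13.27 d.
q = Δh / Σ(b_i/K_i) = 6.37 / 13.27 = 0.4801 m/day.
In each layer the seepage velocity is v_i = q/n_i, so the layer transit time is t_i = b_i·n_i / q:
  layer 1 (karst limestone): t_1 = 1.23 × 0.09 / 0.4801 = 0.2306 d
  layer 2 (silty sand): t_2 = 8.18 × 0.14 / 0.4801 = 2.385 d
  layer 3 (weathered basalt): t_3 = 5.21 × 0.14 / 0.4801 = 1.519 d
Total t = Σ t_i = 4.135 days.

4.14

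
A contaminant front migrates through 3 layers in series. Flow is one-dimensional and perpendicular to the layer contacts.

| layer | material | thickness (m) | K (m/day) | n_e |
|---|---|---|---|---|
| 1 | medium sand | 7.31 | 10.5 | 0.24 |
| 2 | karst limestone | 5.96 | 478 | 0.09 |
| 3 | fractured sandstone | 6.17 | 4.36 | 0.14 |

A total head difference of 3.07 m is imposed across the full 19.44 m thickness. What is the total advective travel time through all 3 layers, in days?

With flow normal to the layers, continuity requires the same specific discharge q through every layer.
Σ(b_i/K_i) = 7.31/10.5 + 5.96/478 + 6.17/4.36 = 2.124 d.
q = Δh / Σ(b_i/K_i) = 3.07 / 2.124 = 1.446 m/day.
In each layer the seepage velocity is v_i = q/n_i, so the layer transit time is t_i = b_i·n_i / q:
  layer 1 (medium sand): t_1 = 7.31 × 0.24 / 1.446 = 1.214 d
  layer 2 (karst limestone): t_2 = 5.96 × 0.09 / 1.446 = 0.3711 d
  layer 3 (fractured sandstone): t_3 = 6.17 × 0.14 / 1.446 = 0.5976 d
Total t = Σ t_i = 2.182 days.

2.18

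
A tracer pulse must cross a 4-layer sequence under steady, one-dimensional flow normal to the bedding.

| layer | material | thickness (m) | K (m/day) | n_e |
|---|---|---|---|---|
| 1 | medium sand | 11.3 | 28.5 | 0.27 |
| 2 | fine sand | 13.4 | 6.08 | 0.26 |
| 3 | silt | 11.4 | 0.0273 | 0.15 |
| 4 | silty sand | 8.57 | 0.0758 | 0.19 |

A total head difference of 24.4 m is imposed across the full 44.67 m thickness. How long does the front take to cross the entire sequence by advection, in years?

With flow normal to the layers, continuity requires the same specific discharge q through every layer.
Σ(b_i/K_i) = 11.3/28.5 + 13.4/6.08 + 11.4/0.0273 + 8.57/0.0758 = 533.2 d.
q = Δh / Σ(b_i/K_i) = 24.4 / 533.2 = 0.04576 m/day.
In each layer the seepage velocity is v_i = q/n_i, so the layer transit time is t_i = b_i·n_i / q:
  layer 1 (medium sand): t_1 = 11.3 × 0.27 / 0.04576 = 66.68 d
  layer 2 (fine sand): t_2 = 13.4 × 0.26 / 0.04576 = 76.14 d
  layer 3 (silt): t_3 = 11.4 × 0.15 / 0.04576 = 37.37 d
  layer 4 (silty sand): t_4 = 8.57 × 0.19 / 0.04576 = 35.59 d
Total t = Σ t_i = 215.8 days = 0.5908 years.

0.591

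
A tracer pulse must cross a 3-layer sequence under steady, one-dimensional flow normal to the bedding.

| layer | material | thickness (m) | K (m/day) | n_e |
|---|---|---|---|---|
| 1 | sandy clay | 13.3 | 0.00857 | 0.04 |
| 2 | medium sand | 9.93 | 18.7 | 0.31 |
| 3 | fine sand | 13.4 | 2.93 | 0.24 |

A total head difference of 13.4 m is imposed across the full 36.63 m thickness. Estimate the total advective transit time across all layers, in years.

2.17

With flow normal to the layers, continuity requires the same specific discharge q through every layer.
Σ(b_i/K_i) = 13.3/0.00857 + 9.93/18.7 + 13.4/2.93 = 1557 d.
q = Δh / Σ(b_i/K_i) = 13.4 / 1557 = 0.008606 m/day.
In each layer the seepage velocity is v_i = q/n_i, so the layer transit time is t_i = b_i·n_i / q:
  layer 1 (sandy clay): t_1 = 13.3 × 0.04 / 0.008606 = 61.82 d
  layer 2 (medium sand): t_2 = 9.93 × 0.31 / 0.008606 = 357.7 d
  layer 3 (fine sand): t_3 = 13.4 × 0.24 / 0.008606 = 373.7 d
Total t = Σ t_i = 793.2 days = 2.172 years.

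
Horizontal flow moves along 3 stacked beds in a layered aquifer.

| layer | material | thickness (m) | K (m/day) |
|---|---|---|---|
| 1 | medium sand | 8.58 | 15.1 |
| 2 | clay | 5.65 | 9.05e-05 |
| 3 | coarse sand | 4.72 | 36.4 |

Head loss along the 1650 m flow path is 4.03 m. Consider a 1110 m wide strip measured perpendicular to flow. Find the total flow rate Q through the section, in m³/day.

817

Flow is parallel to layering, so each bed carries its own Darcy discharge and the transmissivities add.
Σ(K_i·b_i) = 15.1×8.58 + 9.05e-05×5.65 + 36.4×4.72 = 301.4 m²/day.
Hydraulic gradient i = Δh / L = 4.03 / 1650 = 0.002442.
Q = Σ(K_i·b_i) · W · i = 301.4 × 1110 × 0.002442 = 817.0 m³/day.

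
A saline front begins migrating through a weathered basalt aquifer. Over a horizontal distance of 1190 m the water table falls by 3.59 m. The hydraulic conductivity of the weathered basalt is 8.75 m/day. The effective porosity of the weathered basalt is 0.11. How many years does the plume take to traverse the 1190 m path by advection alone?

13.6

Hydraulic gradient i = Δh / L = 3.59 / 1190 = 0.003017.
Darcy flux q = K · i = 8.750 × 0.003017 = 0.02640 m/day.
Seepage velocity v = q / n_e = 0.02640 / 0.11 = 0.2400 m/day.
Travel time t = L / v = 1190 / 0.2400 = 4959 days = 13.58 years.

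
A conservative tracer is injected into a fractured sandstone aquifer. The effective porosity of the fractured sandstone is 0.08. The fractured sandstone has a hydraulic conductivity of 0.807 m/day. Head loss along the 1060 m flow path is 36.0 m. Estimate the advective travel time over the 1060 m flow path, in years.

8.47

Hydraulic gradient i = Δh / L = 36.0 / 1060 = 0.03396.
Darcy flux q = K · i = 0.8070 × 0.03396 = 0.02741 m/day.
Seepage velocity v = q / n_e = 0.02741 / 0.08 = 0.3426 m/day.
Travel time t = L / v = 1060 / 0.3426 = 3094 days = 8.471 years.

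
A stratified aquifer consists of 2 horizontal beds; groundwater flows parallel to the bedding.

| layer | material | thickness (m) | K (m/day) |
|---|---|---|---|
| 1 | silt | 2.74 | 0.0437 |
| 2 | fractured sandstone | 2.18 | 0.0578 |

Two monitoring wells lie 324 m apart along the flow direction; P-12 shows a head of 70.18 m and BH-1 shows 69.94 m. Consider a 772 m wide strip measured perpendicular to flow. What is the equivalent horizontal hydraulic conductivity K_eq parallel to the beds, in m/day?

Flow is parallel to layering, so each bed carries its own Darcy discharge and the transmissivities add.
Σ(K_i·b_i) = 0.0437×2.74 + 0.0578×2.18 = 0.2457 m²/day.
Total thickness b = 4.920 m, so K_eq = Σ(K_i·b_i)/b = 0.04995 m/day.

0.0499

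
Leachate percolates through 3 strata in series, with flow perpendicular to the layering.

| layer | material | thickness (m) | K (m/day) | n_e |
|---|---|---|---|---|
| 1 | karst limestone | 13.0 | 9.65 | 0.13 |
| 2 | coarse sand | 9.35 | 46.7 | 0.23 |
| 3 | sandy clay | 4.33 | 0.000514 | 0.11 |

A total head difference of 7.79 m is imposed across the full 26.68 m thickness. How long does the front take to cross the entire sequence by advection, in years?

With flow normal to the layers, continuity requires the same specific discharge q through every layer.
Σ(b_i/K_i) = 13.0/9.65 + 9.35/46.7 + 4.33/0.000514 = 8426 d.
q = Δh / Σ(b_i/K_i) = 7.79 / 8426 = 0.0009246 m/day.
In each layer the seepage velocity is v_i = q/n_i, so the layer transit time is t_i = b_i·n_i / q:
  layer 1 (karst limestone): t_1 = 13.0 × 0.13 / 0.0009246 = 1828 d
  layer 2 (coarse sand): t_2 = 9.35 × 0.23 / 0.0009246 = 2326 d
  layer 3 (sandy clay): t_3 = 4.33 × 0.11 / 0.0009246 = 515.2 d
Total t = Σ t_i = 4669 days = 12.78 years.

12.8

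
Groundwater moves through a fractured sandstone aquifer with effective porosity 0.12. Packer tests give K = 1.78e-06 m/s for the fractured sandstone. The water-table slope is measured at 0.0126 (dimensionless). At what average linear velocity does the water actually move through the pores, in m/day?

0.0161

Convert K: 1.78e-06 m/s × 86400 = 0.1538 m/day.
Hydraulic gradient i = 0.0126.
Darcy flux q = K · i = 0.1538 × 0.01260 = 0.001938 m/day.
Seepage velocity v = q / n_e = 0.001938 / 0.12 = 0.01615 m/day.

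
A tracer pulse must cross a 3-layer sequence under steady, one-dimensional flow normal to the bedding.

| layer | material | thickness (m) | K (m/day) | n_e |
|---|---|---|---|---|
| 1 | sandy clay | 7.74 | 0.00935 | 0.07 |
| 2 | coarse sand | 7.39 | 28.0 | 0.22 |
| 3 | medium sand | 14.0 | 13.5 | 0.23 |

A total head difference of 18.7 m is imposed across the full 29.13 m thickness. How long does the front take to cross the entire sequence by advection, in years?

0.654

With flow normal to the layers, continuity requires the same specific discharge q through every layer.
Σ(b_i/K_i) = 7.74/0.00935 + 7.39/28.0 + 14.0/13.5 = 829.1 d.
q = Δh / Σ(b_i/K_i) = 18.7 / 829.1 = 0.02255 m/day.
In each layer the seepage velocity is v_i = q/n_i, so the layer transit time is t_i = b_i·n_i / q:
  layer 1 (sandy clay): t_1 = 7.74 × 0.07 / 0.02255 = 24.02 d
  layer 2 (coarse sand): t_2 = 7.39 × 0.22 / 0.02255 = 72.08 d
  layer 3 (medium sand): t_3 = 14.0 × 0.23 / 0.02255 = 142.8 d
Total t = Σ t_i = 238.9 days = 0.6540 years.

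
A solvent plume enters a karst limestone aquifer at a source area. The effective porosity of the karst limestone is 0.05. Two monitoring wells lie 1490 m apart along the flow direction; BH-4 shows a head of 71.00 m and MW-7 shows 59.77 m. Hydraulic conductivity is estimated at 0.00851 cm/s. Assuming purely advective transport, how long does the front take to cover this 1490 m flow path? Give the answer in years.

3.68

Convert K: 0.00851 cm/s × 864 = 7.353 m/day.
Hydraulic gradient i = (71.00 − 59.77) / 1490 = 11.23 / 1490 = 0.007537.
Darcy flux q = K · i = 7.353 × 0.007537 = 0.05542 m/day.
Seepage velocity v = q / n_e = 0.05542 / 0.05 = 1.108 m/day.
Travel time t = L / v = 1490 / 1.108 = 1344 days = 3.681 years.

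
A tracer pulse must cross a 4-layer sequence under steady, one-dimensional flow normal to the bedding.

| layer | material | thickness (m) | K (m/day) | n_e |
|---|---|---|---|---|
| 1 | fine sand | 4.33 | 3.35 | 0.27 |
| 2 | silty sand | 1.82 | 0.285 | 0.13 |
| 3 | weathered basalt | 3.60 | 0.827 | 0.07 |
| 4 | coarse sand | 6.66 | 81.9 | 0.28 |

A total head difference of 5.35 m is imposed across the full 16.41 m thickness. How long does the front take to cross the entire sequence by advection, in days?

With flow normal to the layers, continuity requires the same specific discharge q through every layer.
Σ(b_i/K_i) = 4.33/3.35 + 1.82/0.285 + 3.60/0.827 + 6.66/81.9 = 12.11 d.
q = Δh / Σ(b_i/K_i) = 5.35 / 12.11 = 0.4417 m/day.
In each layer the seepage velocity is v_i = q/n_i, so the layer transit time is t_i = b_i·n_i / q:
  layer 1 (fine sand): t_1 = 4.33 × 0.27 / 0.4417 = 2.647 d
  layer 2 (silty sand): t_2 = 1.82 × 0.13 / 0.4417 = 0.5357 d
  layer 3 (weathered basalt): t_3 = 3.60 × 0.07 / 0.4417 = 0.5706 d
  layer 4 (coarse sand): t_4 = 6.66 × 0.28 / 0.4417 = 4.222 d
Total t = Σ t_i = 7.975 days.

7.98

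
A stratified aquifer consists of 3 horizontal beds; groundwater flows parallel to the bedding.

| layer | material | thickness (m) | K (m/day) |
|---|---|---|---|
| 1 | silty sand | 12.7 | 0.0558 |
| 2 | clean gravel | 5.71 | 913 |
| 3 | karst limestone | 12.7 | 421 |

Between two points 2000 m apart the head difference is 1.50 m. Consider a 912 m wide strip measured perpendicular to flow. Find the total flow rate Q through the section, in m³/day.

Flow is parallel to layering, so each bed carries its own Darcy discharge and the transmissivities add.
Σ(K_i·b_i) = 0.0558×12.7 + 913×5.71 + 421×12.7 = 10561 m²/day.
Hydraulic gradient i = Δh / L = 1.50 / 2000 = 0.0007500.
Q = Σ(K_i·b_i) · W · i = 10561 × 912 × 0.0007500 = 7223 m³/day.

7220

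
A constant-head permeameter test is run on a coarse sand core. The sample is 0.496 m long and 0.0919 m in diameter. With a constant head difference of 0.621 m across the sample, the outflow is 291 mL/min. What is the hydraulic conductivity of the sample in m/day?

Cross-sectional area A = π·(d/2)² = π × (0.0919/2)² = 0.006633 m².
Convert discharge: 291 mL/min = 4.850e-06 m³/s.
Darcy's law rearranged: K = Q·L / (A·Δh) = 4.850e-06 × 0.496 / (0.006633 × 0.621) = 0.0005840 m/s = 50.46 m/day.

50.5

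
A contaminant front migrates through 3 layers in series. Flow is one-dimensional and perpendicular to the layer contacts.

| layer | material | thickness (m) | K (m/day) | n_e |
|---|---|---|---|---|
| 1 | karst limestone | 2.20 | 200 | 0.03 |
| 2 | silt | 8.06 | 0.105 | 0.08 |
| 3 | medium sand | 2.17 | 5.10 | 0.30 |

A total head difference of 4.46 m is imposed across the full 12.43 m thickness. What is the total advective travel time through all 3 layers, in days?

With flow normal to the layers, continuity requires the same specific discharge q through every layer.
Σ(b_i/K_i) = 2.20/200 + 8.06/0.105 + 2.17/5.10 = 77.20 d.
q = Δh / Σ(b_i/K_i) = 4.46 / 77.20 = 0.05777 m/day.
In each layer the seepage velocity is v_i = q/n_i, so the layer transit time is t_i = b_i·n_i / q:
  layer 1 (karst limestone): t_1 = 2.20 × 0.03 / 0.05777 = 1.142 d
  layer 2 (silt): t_2 = 8.06 × 0.08 / 0.05777 = 11.16 d
  layer 3 (medium sand): t_3 = 2.17 × 0.30 / 0.05777 = 11.27 d
Total t = Σ t_i = 23.57 days.

23.6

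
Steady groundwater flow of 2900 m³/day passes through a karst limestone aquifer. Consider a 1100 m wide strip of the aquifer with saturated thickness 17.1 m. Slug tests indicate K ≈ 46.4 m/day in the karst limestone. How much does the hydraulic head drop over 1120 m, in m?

Cross-sectional area A = 1100 × 17.1 = 18810 m².
From Q = K·A·i, i = Q / (K·A) = 2900 / (46.40 × 18810) = 0.003323.
Head loss Δh = i · L = 0.003323 × 1120 = 3.721 m.

3.72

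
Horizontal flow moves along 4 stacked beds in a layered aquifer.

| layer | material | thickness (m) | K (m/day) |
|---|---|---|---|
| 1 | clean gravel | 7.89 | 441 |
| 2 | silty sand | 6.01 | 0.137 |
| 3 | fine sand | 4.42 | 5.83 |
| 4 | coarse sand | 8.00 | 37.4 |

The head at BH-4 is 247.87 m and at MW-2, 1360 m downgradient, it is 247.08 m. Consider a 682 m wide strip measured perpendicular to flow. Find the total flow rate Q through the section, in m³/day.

Flow is parallel to layering, so each bed carries its own Darcy discharge and the transmissivities add.
Σ(K_i·b_i) = 441×7.89 + 0.137×6.01 + 5.83×4.42 + 37.4×8.00 = 3805 m²/day.
Hydraulic gradient i = (247.87 − 247.08) / 1360 = 0.79 / 1360 = 0.0005809.
Q = Σ(K_i·b_i) · W · i = 3805 × 682 × 0.0005809 = 1508 m³/day.

1510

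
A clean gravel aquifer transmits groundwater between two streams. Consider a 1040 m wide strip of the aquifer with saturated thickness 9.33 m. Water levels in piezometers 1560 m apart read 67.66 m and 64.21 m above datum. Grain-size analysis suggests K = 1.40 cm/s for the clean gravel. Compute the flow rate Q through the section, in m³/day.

26000

Convert K: 1.40 cm/s × 864 = 1210 m/day.
Cross-sectional area A = 1040 × 9.33 = 9703 m².
Hydraulic gradient i = (67.66 − 64.21) / 1560 = 3.45 / 1560 = 0.002212.
Darcy's law: Q = K · A · i = 1210 × 9703 × 0.002212 = 25957 m³/day.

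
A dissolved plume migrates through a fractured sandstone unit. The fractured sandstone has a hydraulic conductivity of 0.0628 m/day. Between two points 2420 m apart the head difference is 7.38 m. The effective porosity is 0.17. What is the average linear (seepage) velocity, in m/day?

Hydraulic gradient i = Δh / L = 7.38 / 2420 = 0.003050.
Darcy flux q = K · i = 0.06280 × 0.003050 = 0.0001915 m/day.
Seepage velocity v = q / n_e = 0.0001915 / 0.17 = 0.001127 m/day.

0.00113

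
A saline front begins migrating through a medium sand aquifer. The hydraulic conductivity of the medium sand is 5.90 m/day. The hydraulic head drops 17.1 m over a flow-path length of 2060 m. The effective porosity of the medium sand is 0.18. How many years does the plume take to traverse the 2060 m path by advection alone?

Hydraulic gradient i = Δh / L = 17.1 / 2060 = 0.008301.
Darcy flux q = K · i = 5.900 × 0.008301 = 0.04898 m/day.
Seepage velocity v = q / n_e = 0.04898 / 0.18 = 0.2721 m/day.
Travel time t = L / v = 2060 / 0.2721 = 7571 days = 20.73 years.

20.7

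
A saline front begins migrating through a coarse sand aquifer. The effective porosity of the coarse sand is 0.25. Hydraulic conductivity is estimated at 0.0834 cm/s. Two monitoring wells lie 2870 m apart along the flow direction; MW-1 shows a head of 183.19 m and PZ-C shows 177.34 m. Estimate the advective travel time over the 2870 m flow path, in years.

13.4

Convert K: 0.0834 cm/s × 864 = 72.06 m/day.
Hydraulic gradient i = (183.19 − 177.34) / 2870 = 5.85 / 2870 = 0.002038.
Darcy flux q = K · i = 72.06 × 0.002038 = 0.1469 m/day.
Seepage velocity v = q / n_e = 0.1469 / 0.25 = 0.5875 m/day.
Travel time t = L / v = 2870 / 0.5875 = 4885 days = 13.37 years.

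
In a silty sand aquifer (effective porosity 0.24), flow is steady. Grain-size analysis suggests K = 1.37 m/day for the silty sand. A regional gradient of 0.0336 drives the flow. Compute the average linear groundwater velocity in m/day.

Hydraulic gradient i = 0.0336.
Darcy flux q = K · i = 1.370 × 0.03360 = 0.04603 m/day.
Seepage velocity v = q / n_e = 0.04603 / 0.24 = 0.1918 m/day.

0.192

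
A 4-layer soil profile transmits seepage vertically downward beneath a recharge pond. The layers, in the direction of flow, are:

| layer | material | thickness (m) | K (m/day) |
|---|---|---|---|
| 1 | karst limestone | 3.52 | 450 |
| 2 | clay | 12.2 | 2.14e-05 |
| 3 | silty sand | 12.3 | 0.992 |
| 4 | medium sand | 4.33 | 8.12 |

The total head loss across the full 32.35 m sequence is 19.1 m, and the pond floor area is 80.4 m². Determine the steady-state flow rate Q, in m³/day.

Flow is perpendicular to layering, so the layers act in series and the equivalent K is the thickness-weighted harmonic mean.
Total thickness L = 3.52 + 12.2 + 12.3 + 4.33 = 32.35 m.
Σ(b_i/K_i) = 3.52/450 + 12.2/2.14e-05 + 12.3/0.992 + 4.33/8.12 = 5.701e+05 d.
K_eq = L / Σ(b_i/K_i) = 32.35 / 5.701e+05 = 5.674e-05 m/day.
Q = K_eq · A · (Δh/L) = 5.674e-05 × 80.4 × (19.1/32.35) = 0.002694 m³/day.

0.00269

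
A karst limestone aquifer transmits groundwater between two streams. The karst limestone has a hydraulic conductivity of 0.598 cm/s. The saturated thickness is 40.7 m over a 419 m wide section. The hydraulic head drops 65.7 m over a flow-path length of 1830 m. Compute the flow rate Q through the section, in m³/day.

Convert K: 0.598 cm/s × 864 = 516.7 m/day.
Cross-sectional area A = 419 × 40.7 = 17053 m².
Hydraulic gradient i = Δh / L = 65.7 / 1830 = 0.03590.
Darcy's law: Q = K · A · i = 516.7 × 17053 × 0.03590 = 3.163e+05 m³/day.

316000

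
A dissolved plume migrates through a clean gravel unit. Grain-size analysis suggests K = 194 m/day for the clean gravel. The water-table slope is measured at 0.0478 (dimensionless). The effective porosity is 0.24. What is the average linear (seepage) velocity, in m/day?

38.6

Hydraulic gradient i = 0.0478.
Darcy flux q = K · i = 194.0 × 0.04780 = 9.273 m/day.
Seepage velocity v = q / n_e = 9.273 / 0.24 = 38.64 m/day.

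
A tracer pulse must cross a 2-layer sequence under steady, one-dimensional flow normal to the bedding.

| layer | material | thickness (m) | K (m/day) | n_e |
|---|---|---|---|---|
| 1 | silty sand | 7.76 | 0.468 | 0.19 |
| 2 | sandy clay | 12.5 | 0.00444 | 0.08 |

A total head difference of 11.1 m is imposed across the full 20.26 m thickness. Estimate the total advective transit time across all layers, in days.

With flow normal to the layers, continuity requires the same specific discharge q through every layer.
Σ(b_i/K_i) = 7.76/0.468 + 12.5/0.00444 = 2832 d.
q = Δh / Σ(b_i/K_i) = 11.1 / 2832 = 0.003920 m/day.
In each layer the seepage velocity is v_i = q/n_i, so the layer transit time is t_i = b_i·n_i / q:
  layer 1 (silty sand): t_1 = 7.76 × 0.19 / 0.003920 = 376.2 d
  layer 2 (sandy clay): t_2 = 12.5 × 0.08 / 0.003920 = 255.1 d
Total t = Σ t_i = 631.3 days.

631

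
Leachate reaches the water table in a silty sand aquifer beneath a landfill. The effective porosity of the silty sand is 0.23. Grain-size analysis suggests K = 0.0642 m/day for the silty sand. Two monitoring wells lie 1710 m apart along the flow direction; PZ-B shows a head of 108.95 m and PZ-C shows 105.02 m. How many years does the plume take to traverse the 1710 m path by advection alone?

Hydraulic gradient i = (108.95 − 105.02) / 1710 = 3.93 / 1710 = 0.002298.
Darcy flux q = K · i = 0.06420 × 0.002298 = 0.0001475 m/day.
Seepage velocity v = q / n_e = 0.0001475 / 0.23 = 0.0006415 m/day.
Travel time t = L / v = 1710 / 0.0006415 = 2.666e+06 days = 7298 years.

7300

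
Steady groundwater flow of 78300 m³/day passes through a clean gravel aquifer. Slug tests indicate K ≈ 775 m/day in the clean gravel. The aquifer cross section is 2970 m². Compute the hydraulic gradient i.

0.0340

From Q = K·A·i, i = Q / (K·A) = 78300 / (775.0 × 2970) = 0.03402.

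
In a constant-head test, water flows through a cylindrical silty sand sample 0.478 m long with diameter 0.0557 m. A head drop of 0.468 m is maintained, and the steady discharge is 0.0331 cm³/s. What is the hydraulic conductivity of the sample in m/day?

Cross-sectional area A = π·(d/2)² = π × (0.0557/2)² = 0.002437 m².
Convert discharge: 0.0331 cm³/s = 3.310e-08 m³/s.
Darcy's law rearranged: K = Q·L / (A·Δh) = 3.310e-08 × 0.478 / (0.002437 × 0.468) = 1.387e-05 m/s = 1.199 m/day.

1.20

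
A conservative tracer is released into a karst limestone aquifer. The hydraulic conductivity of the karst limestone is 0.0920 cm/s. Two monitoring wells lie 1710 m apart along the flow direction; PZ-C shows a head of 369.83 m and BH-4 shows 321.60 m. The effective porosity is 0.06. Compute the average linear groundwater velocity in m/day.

Convert K: 0.0920 cm/s × 864 = 79.49 m/day.
Hydraulic gradient i = (369.83 − 321.60) / 1710 = 48.23 / 1710 = 0.02820.
Darcy flux q = K · i = 79.49 × 0.02820 = 2.242 m/day.
Seepage velocity v = q / n_e = 2.242 / 0.06 = 37.37 m/day.

37.4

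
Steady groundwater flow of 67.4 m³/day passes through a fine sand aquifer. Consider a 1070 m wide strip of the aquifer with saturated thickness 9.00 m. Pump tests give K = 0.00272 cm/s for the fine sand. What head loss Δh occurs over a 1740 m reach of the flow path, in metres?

5.18

Convert K: 0.00272 cm/s × 864 = 2.350 m/day.
Cross-sectional area A = 1070 × 9.00 = 9630 m².
From Q = K·A·i, i = Q / (K·A) = 67.4 / (2.350 × 9630) = 0.002978.
Head loss Δh = i · L = 0.002978 × 1740 = 5.182 m.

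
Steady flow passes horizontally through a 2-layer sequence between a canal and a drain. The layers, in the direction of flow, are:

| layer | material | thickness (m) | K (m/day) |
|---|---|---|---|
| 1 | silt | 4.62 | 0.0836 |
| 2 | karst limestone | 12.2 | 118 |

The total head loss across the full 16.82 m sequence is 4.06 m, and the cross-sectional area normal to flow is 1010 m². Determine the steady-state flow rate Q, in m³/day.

74.1

Flow is perpendicular to layering, so the layers act in series and the equivalent K is the thickness-weighted harmonic mean.
Total thickness L = 4.62 + 12.2 = 16.82 m.
Σ(b_i/K_i) = 4.62/0.0836 + 12.2/118 = 55.37 d.
K_eq = L / Σ(b_i/K_i) = 16.82 / 55.37 = 0.3038 m/day.
Q = K_eq · A · (Δh/L) = 0.3038 × 1010 × (4.06/16.82) = 74.06 m³/day.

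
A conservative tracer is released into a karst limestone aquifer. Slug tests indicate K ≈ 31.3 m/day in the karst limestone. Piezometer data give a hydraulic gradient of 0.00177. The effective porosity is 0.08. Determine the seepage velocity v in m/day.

Hydraulic gradient i = 0.00177.
Darcy flux q = K · i = 31.30 × 0.001770 = 0.05540 m/day.
Seepage velocity v = q / n_e = 0.05540 / 0.08 = 0.6925 m/day.

0.693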